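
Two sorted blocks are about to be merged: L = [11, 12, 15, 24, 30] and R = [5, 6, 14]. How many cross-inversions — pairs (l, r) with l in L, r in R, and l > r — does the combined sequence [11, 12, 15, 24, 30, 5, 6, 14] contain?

For each element r of the right run, count left-run elements greater than r:
r = 5: 11, 12, 15, 24, 30 → 5
r = 6: 11, 12, 15, 24, 30 → 5
r = 14: 15, 24, 30 → 3
Cross-inversions: 5 + 5 + 3 = 13

13 split inversions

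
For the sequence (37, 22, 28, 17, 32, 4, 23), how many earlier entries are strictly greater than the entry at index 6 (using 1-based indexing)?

5

The element at index 6 is 4.
Elements before it: 37, 22, 28, 17, 32
Those larger than 4: 37, 22, 28, 17, 32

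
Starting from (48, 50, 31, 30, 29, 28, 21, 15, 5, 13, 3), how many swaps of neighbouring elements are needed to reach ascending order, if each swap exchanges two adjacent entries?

Each adjacent swap fixes exactly one inversion, so the minimum swap count equals the number of inversions.
Count inversions — for each element, later elements that are smaller:
48: 31, 30, 29, 28, 21, 15, 5, 13, 3 → 9
50: 31, 30, 29, 28, 21, 15, 5, 13, 3 → 9
31: 30, 29, 28, 21, 15, 5, 13, 3 → 8
30: 29, 28, 21, 15, 5, 13, 3 → 7
29: 28, 21, 15, 5, 13, 3 → 6
28: 21, 15, 5, 13, 3 → 5
21: 15, 5, 13, 3 → 4
15: 5, 13, 3 → 3
5: 3 → 1
13: 3 → 1
3: none → 0
Total inversions: 9 + 9 + 8 + 7 + 6 + 5 + 4 + 3 + 1 + 1 + 0 = 53

53 swaps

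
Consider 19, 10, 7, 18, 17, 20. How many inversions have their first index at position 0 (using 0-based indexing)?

The element at index 0 is 19.
Elements after it: 10, 7, 18, 17, 20
Those smaller than 19: 10, 7, 18, 17

4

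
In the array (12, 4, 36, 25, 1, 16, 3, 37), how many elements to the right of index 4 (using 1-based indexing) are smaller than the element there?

3

The element at index 4 is 25.
Elements after it: 1, 16, 3, 37
Those smaller than 25: 1, 16, 3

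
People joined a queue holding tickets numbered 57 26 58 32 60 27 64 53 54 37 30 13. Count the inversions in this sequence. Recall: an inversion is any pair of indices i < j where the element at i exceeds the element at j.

Inversions: 40

Sweep left to right; for each value list the smaller values that follow it:
57 → 26, 32, 27, 53, 54, 37, 30, 13 → 8
26 → 13 → 1
58 → 32, 27, 53, 54, 37, 30, 13 → 7
32 → 27, 30, 13 → 3
60 → 27, 53, 54, 37, 30, 13 → 6
27 → 13 → 1
64 → 53, 54, 37, 30, 13 → 5
53 → 37, 30, 13 → 3
54 → 37, 30, 13 → 3
37 → 30, 13 → 2
30 → 13 → 1
13 → none → 0
Sum: 8 + 1 + 7 + 3 + 6 + 1 + 5 + 3 + 3 + 2 + 1 + 0 = 40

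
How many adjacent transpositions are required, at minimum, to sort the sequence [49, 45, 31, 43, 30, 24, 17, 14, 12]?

The minimum number of adjacent swaps to sort an array equals its inversion count, since every such swap removes exactly one inversion.
Count inversions — for each element, later elements that are smaller:
49: 45, 31, 43, 30, 24, 17, 14, 12 → 8
45: 31, 43, 30, 24, 17, 14, 12 → 7
31: 30, 24, 17, 14, 12 → 5
43: 30, 24, 17, 14, 12 → 5
30: 24, 17, 14, 12 → 4
24: 17, 14, 12 → 3
17: 14, 12 → 2
14: 12 → 1
12: none → 0
Total inversions: 8 + 7 + 5 + 5 + 4 + 3 + 2 + 1 + 0 = 35

35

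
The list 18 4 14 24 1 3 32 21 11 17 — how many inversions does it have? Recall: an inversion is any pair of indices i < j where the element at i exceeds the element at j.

Element-by-element contributions:
18 → 4, 14, 1, 3, 11, 17 → 6
4 → 1, 3 → 2
14 → 1, 3, 11 → 3
24 → 1, 3, 21, 11, 17 → 5
1 → none → 0
3 → none → 0
32 → 21, 11, 17 → 3
21 → 11, 17 → 2
11 → none → 0
17 → none → 0
Sum: 6 + 2 + 3 + 5 + 0 + 0 + 3 + 2 + 0 + 0 = 21

21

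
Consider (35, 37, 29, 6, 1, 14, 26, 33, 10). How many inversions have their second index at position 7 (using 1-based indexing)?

The element at index 7 is 26.
Elements before it: 35, 37, 29, 6, 1, 14
Those larger than 26: 35, 37, 29

3 such elements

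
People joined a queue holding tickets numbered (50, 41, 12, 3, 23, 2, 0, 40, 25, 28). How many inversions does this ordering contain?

Sweep left to right; for each value list the smaller values that follow it:
50 → 41, 12, 3, 23, 2, 0, 40, 25, 28 → 9
41 → 12, 3, 23, 2, 0, 40, 25, 28 → 8
12 → 3, 2, 0 → 3
3 → 2, 0 → 2
23 → 2, 0 → 2
2 → 0 → 1
0 → none → 0
40 → 25, 28 → 2
25 → none → 0
28 → none → 0
Sum: 9 + 8 + 3 + 2 + 2 + 1 + 0 + 2 + 0 + 0 = 27

27 out-of-order pairs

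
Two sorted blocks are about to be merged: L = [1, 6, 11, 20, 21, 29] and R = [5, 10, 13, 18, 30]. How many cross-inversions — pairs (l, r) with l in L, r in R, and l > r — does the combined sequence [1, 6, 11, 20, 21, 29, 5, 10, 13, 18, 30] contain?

For each element r of the right run, count left-run elements greater than r:
r = 5: 6, 11, 20, 21, 29 → 5
r = 10: 11, 20, 21, 29 → 4
r = 13: 20, 21, 29 → 3
r = 18: 20, 21, 29 → 3
r = 30: none → 0
Cross-inversions: 5 + 4 + 3 + 3 + 0 = 15

There are 15 cross-inversions.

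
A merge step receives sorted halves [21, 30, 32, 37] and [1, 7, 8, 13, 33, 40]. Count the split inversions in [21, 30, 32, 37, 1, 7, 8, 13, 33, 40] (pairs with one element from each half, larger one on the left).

Count, for every r in R, how many entries of L exceed r:
r = 1: 21, 30, 32, 37 → 4
r = 7: 21, 30, 32, 37 → 4
r = 8: 21, 30, 32, 37 → 4
r = 13: 21, 30, 32, 37 → 4
r = 33: 37 → 1
r = 40: none → 0
Cross-inversions: 4 + 4 + 4 + 4 + 1 + 0 = 17

17 cross-inversions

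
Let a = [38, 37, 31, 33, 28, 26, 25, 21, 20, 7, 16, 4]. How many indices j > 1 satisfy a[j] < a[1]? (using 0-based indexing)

The element at index 1 is 37.
Elements after it: 31, 33, 28, 26, 25, 21, 20, 7, 16, 4
Those smaller than 37: 31, 33, 28, 26, 25, 21, 20, 7, 16, 4

10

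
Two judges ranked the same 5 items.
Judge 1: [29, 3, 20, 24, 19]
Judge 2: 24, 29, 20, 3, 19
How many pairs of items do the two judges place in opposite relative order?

4 discordant pairs

Assign each item its position (1..5) in the first ordering, then rewrite the second ordering as that position sequence:
positions: 29→1, 3→2, 20→3, 24→4, 19→5
second ordering as positions: [4, 1, 3, 2, 5]
Discordant pairs = inversions in this position sequence.
4: 1, 3, 2 → 3
1: 0
3: 2 → 1
2: 0
5: 0
Total: 3 + 0 + 1 + 0 + 0 = 4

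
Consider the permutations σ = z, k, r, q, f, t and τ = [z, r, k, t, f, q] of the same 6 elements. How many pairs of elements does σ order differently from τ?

Assign each item its position (1..6) in the first ordering, then rewrite the second ordering as that position sequence:
positions: z→1, k→2, r→3, q→4, f→5, t→6
second ordering as positions: [1, 3, 2, 6, 5, 4]
Discordant pairs = inversions in this position sequence.
1: 0
3: 2 → 1
2: 0
6: 5, 4 → 2
5: 4 → 1
4: 0
Total: 0 + 1 + 0 + 2 + 1 + 0 = 4

4 discordant pairs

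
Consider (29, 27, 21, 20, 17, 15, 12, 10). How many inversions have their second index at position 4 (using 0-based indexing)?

The element at index 4 is 17.
Elements before it: 29, 27, 21, 20
Those larger than 17: 29, 27, 21, 20

4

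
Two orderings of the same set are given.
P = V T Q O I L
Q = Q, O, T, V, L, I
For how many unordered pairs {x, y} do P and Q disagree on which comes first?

6 disagreeing pairs

Assign each item its position (1..6) in the first ordering, then rewrite the second ordering as that position sequence:
positions: V→1, T→2, Q→3, O→4, I→5, L→6
second ordering as positions: [3, 4, 2, 1, 6, 5]
Discordant pairs = inversions in this position sequence.
3: 2, 1 → 2
4: 2, 1 → 2
2: 1 → 1
1: 0
6: 5 → 1
5: 0
Total: 2 + 2 + 1 + 0 + 1 + 0 = 6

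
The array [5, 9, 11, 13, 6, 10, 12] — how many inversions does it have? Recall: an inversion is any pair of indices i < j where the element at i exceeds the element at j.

There are 6 inversions.

Element-by-element contributions:
5 → none → 0
9 → 6 → 1
11 → 6, 10 → 2
13 → 6, 10, 12 → 3
6 → none → 0
10 → none → 0
12 → none → 0
Sum: 0 + 1 + 2 + 3 + 0 + 0 + 0 = 6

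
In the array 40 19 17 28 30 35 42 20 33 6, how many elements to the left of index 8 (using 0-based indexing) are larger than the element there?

3

The element at index 8 is 33.
Elements before it: 40, 19, 17, 28, 30, 35, 42, 20
Those larger than 33: 40, 35, 42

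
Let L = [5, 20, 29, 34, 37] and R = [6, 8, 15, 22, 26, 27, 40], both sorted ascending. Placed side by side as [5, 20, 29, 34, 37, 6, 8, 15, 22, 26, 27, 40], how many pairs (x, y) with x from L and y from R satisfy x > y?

Take each right-half value and tally the left-half values above it:
r = 6: 20, 29, 34, 37 → 4
r = 8: 20, 29, 34, 37 → 4
r = 15: 20, 29, 34, 37 → 4
r = 22: 29, 34, 37 → 3
r = 26: 29, 34, 37 → 3
r = 27: 29, 34, 37 → 3
r = 40: none → 0
Cross-inversions: 4 + 4 + 4 + 3 + 3 + 3 + 0 = 21

There are 21 cross-inversions.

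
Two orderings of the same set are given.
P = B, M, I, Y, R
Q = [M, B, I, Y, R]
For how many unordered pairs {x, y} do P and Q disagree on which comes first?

Assign each item its position (1..5) in the first ordering, then rewrite the second ordering as that position sequence:
positions: B→1, M→2, I→3, Y→4, R→5
second ordering as positions: [2, 1, 3, 4, 5]
Discordant pairs = inversions in this position sequence.
2: 1 → 1
1: 0
3: 0
4: 0
5: 0
Total: 1 + 0 + 0 + 0 + 0 = 1

There is 1 disagreeing pair.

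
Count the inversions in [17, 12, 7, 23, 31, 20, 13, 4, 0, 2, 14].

There are 36 inversions.

Sweep left to right; for each value list the smaller values that follow it:
17 → 12, 7, 13, 4, 0, 2, 14 → 7
12 → 7, 4, 0, 2 → 4
7 → 4, 0, 2 → 3
23 → 20, 13, 4, 0, 2, 14 → 6
31 → 20, 13, 4, 0, 2, 14 → 6
20 → 13, 4, 0, 2, 14 → 5
13 → 4, 0, 2 → 3
4 → 0, 2 → 2
0 → none → 0
2 → none → 0
14 → none → 0
Sum: 7 + 4 + 3 + 6 + 6 + 5 + 3 + 2 + 0 + 0 + 0 = 36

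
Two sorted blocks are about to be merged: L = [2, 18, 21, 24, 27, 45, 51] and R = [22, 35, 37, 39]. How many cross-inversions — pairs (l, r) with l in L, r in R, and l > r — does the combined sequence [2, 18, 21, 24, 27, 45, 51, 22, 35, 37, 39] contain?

10

For each element r of the right run, count left-run elements greater than r:
r = 22: 24, 27, 45, 51 → 4
r = 35: 45, 51 → 2
r = 37: 45, 51 → 2
r = 39: 45, 51 → 2
Cross-inversions: 4 + 2 + 2 + 2 = 10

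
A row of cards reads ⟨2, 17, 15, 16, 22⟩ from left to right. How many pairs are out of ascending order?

Listing every pair i<j with a[i]>a[j] (using 1-based positions):
(2,3): 17 > 15
(2,4): 17 > 16
That's 2 pairs.

2 out-of-order pairs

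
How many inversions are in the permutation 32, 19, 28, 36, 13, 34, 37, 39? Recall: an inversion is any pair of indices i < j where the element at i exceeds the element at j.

There are 7 inversions.

Count, for each position, how many later elements it exceeds:
32: 3
19: 1
28: 1
36: 2
13: 0
34: 0
37: 0
39: 0
Sum: 3 + 1 + 1 + 2 + 0 + 0 + 0 + 0 = 7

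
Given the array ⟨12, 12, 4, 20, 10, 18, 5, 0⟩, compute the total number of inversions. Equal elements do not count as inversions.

Inversions: 18

Count, for each position, how many later elements it exceeds:
12 → 4, 10, 5, 0 → 4
12 → 4, 10, 5, 0 → 4
4 → 0 → 1
20 → 10, 18, 5, 0 → 4
10 → 5, 0 → 2
18 → 5, 0 → 2
5 → 0 → 1
0 → none → 0
Sum: 4 + 4 + 1 + 4 + 2 + 2 + 1 + 0 = 18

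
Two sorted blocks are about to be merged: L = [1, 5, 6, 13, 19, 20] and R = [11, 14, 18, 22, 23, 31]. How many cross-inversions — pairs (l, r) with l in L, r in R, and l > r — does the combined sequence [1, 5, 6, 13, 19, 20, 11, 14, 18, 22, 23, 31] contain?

Take each right-half value and tally the left-half values above it:
r = 11: 13, 19, 20 → 3
r = 14: 19, 20 → 2
r = 18: 19, 20 → 2
r = 22: none → 0
r = 23: none → 0
r = 31: none → 0
Cross-inversions: 3 + 2 + 2 + 0 + 0 + 0 = 7

7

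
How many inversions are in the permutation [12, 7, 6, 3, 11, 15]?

7

Element-by-element contributions:
12: 4
7: 2
6: 1
3: 0
11: 0
15: 0
Sum: 4 + 2 + 1 + 0 + 0 + 0 = 7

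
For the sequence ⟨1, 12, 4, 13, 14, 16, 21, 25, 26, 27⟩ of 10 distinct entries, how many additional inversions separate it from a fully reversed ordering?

44 inversions short

Maximum inversions for 10 distinct elements is C(10, 2) = 10·9/2 = 45.
Current inversions — for each element, count later smaller elements:
1: 0
12: 1
4: 0
13: 0
14: 0
16: 0
21: 0
25: 0
26: 0
27: 0
Current total: 0 + 1 + 0 + 0 + 0 + 0 + 0 + 0 + 0 + 0 = 1
Shortfall: 45 − 1 = 44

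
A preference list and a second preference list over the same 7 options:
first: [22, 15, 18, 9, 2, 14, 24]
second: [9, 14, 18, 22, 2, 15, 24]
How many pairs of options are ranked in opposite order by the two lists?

10 pairs

Assign each item its position (1..7) in the first ordering, then rewrite the second ordering as that position sequence:
positions: 22→1, 15→2, 18→3, 9→4, 2→5, 14→6, 24→7
second ordering as positions: [4, 6, 3, 1, 5, 2, 7]
Discordant pairs = inversions in this position sequence.
4: 3, 1, 2 → 3
6: 3, 1, 5, 2 → 4
3: 1, 2 → 2
1: 0
5: 2 → 1
2: 0
7: 0
Total: 3 + 4 + 2 + 0 + 1 + 0 + 0 = 10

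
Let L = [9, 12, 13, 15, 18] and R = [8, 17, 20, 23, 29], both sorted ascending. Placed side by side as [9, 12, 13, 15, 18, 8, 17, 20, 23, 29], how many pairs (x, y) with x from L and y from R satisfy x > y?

6 split inversions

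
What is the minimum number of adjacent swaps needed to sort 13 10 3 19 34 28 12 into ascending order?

The minimum number of adjacent swaps to sort an array equals its inversion count, since every such swap removes exactly one inversion.
Count inversions — for each element, later elements that are smaller:
13: 10, 3, 12 → 3
10: 3 → 1
3: none → 0
19: 12 → 1
34: 28, 12 → 2
28: 12 → 1
12: none → 0
Total inversions: 3 + 1 + 0 + 1 + 2 + 1 + 0 = 8

8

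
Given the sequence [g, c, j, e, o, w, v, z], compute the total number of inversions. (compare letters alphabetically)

4

Sweep left to right; for each value list the smaller values that follow it:
g: 2
c: 0
j: 1
e: 0
o: 0
w: 1
v: 0
z: 0
Sum: 2 + 0 + 1 + 0 + 0 + 1 + 0 + 0 = 4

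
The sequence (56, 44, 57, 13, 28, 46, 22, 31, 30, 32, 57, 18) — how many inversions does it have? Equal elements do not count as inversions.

37

Count, for each position, how many later elements it exceeds:
56 → 44, 13, 28, 46, 22, 31, 30, 32, 18 → 9
44 → 13, 28, 22, 31, 30, 32, 18 → 7
57 → 13, 28, 46, 22, 31, 30, 32, 18 → 8
13 → none → 0
28 → 22, 18 → 2
46 → 22, 31, 30, 32, 18 → 5
22 → 18 → 1
31 → 30, 18 → 2
30 → 18 → 1
32 → 18 → 1
57 → 18 → 1
18 → none → 0
Sum: 9 + 7 + 8 + 0 + 2 + 5 + 1 + 2 + 1 + 1 + 1 + 0 = 37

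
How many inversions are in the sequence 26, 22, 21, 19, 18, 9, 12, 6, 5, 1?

Sweep left to right; for each value list the smaller values that follow it:
26 → 22, 21, 19, 18, 9, 12, 6, 5, 1 → 9
22 → 21, 19, 18, 9, 12, 6, 5, 1 → 8
21 → 19, 18, 9, 12, 6, 5, 1 → 7
19 → 18, 9, 12, 6, 5, 1 → 6
18 → 9, 12, 6, 5, 1 → 5
9 → 6, 5, 1 → 3
12 → 6, 5, 1 → 3
6 → 5, 1 → 2
5 → 1 → 1
1 → none → 0
Sum: 9 + 8 + 7 + 6 + 5 + 3 + 3 + 2 + 1 + 0 = 44

44 inversions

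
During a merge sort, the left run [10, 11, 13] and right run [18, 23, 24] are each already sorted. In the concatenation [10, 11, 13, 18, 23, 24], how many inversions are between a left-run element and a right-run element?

0 split inversions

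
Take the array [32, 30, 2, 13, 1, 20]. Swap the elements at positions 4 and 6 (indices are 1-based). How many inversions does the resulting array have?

12

Positions 4 and 6 hold 13 and 20; after swapping, the array is [32, 30, 2, 20, 1, 13].
Count, for each position, how many later elements it exceeds:
32 → 30, 2, 20, 1, 13 → 5
30 → 2, 20, 1, 13 → 4
2 → 1 → 1
20 → 1, 13 → 2
1 → none → 0
13 → none → 0
Sum: 5 + 4 + 1 + 2 + 0 + 0 = 12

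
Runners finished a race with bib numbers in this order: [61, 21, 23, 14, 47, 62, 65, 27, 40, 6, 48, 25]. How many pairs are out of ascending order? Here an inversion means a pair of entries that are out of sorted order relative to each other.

33

Element-by-element contributions:
61 → 21, 23, 14, 47, 27, 40, 6, 48, 25 → 9
21 → 14, 6 → 2
23 → 14, 6 → 2
14 → 6 → 1
47 → 27, 40, 6, 25 → 4
62 → 27, 40, 6, 48, 25 → 5
65 → 27, 40, 6, 48, 25 → 5
27 → 6, 25 → 2
40 → 6, 25 → 2
6 → none → 0
48 → 25 → 1
25 → none → 0
Sum: 9 + 2 + 2 + 1 + 4 + 5 + 5 + 2 + 2 + 0 + 1 + 0 = 33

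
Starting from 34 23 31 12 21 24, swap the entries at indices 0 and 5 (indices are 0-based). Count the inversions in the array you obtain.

Inversions: 7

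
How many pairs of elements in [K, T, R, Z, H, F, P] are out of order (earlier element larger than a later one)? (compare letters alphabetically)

Count, for each position, how many later elements it exceeds:
K: 2
T: 4
R: 3
Z: 3
H: 1
F: 0
P: 0
Sum: 2 + 4 + 3 + 3 + 1 + 0 + 0 = 13

13 out-of-order pairs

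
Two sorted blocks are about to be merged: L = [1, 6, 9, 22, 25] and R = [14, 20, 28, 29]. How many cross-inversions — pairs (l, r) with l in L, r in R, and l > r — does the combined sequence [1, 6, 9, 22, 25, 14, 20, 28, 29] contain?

4 cross-inversions

Take each right-half value and tally the left-half values above it:
r = 14: 22, 25 → 2
r = 20: 22, 25 → 2
r = 28: none → 0
r = 29: none → 0
Cross-inversions: 2 + 2 + 0 + 0 = 4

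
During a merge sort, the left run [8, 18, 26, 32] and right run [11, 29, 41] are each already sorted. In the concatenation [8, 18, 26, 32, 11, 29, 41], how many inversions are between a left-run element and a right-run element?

4 cross-inversions

For each element r of the right run, count left-run elements greater than r:
r = 11: 18, 26, 32 → 3
r = 29: 32 → 1
r = 41: none → 0
Cross-inversions: 3 + 1 + 0 = 4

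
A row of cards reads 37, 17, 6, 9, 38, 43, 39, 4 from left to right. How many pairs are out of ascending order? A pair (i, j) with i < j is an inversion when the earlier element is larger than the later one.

13 out-of-order pairs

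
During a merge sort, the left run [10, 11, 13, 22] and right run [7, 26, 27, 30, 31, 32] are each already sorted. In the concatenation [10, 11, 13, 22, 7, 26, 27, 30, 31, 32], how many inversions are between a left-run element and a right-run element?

There are 4 cross-inversions.

Take each right-half value and tally the left-half values above it:
r = 7: 10, 11, 13, 22 → 4
r = 26: none → 0
r = 27: none → 0
r = 30: none → 0
r = 31: none → 0
r = 32: none → 0
Cross-inversions: 4 + 0 + 0 + 0 + 0 + 0 = 4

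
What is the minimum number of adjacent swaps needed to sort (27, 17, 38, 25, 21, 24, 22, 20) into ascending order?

The minimum number of adjacent swaps to sort an array equals its inversion count, since every such swap removes exactly one inversion.
Count inversions — for each element, later elements that are smaller:
27: 17, 25, 21, 24, 22, 20 → 6
17: none → 0
38: 25, 21, 24, 22, 20 → 5
25: 21, 24, 22, 20 → 4
21: 20 → 1
24: 22, 20 → 2
22: 20 → 1
20: none → 0
Total inversions: 6 + 0 + 5 + 4 + 1 + 2 + 1 + 0 = 19

19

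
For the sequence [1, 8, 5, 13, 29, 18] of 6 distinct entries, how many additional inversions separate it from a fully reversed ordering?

13 inversions short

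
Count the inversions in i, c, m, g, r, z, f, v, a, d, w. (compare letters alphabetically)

25

Sweep left to right; for each value list the smaller values that follow it:
i → c, g, f, a, d → 5
c → a → 1
m → g, f, a, d → 4
g → f, a, d → 3
r → f, a, d → 3
z → f, v, a, d, w → 5
f → a, d → 2
v → a, d → 2
a → none → 0
d → none → 0
w → none → 0
Sum: 5 + 1 + 4 + 3 + 3 + 5 + 2 + 2 + 0 + 0 + 0 = 25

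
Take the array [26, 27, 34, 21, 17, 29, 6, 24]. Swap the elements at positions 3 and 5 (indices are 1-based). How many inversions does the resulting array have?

Positions 3 and 5 hold 34 and 17; after swapping, the array is [26, 27, 17, 21, 34, 29, 6, 24].
Count, for each position, how many later elements it exceeds:
26 → 17, 21, 6, 24 → 4
27 → 17, 21, 6, 24 → 4
17 → 6 → 1
21 → 6 → 1
34 → 29, 6, 24 → 3
29 → 6, 24 → 2
6 → none → 0
24 → none → 0
Sum: 4 + 4 + 1 + 1 + 3 + 2 + 0 + 0 = 15

15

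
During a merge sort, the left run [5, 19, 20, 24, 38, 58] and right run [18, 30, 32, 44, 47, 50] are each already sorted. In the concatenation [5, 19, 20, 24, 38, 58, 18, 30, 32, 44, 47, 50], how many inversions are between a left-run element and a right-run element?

Take each right-half value and tally the left-half values above it:
r = 18: 19, 20, 24, 38, 58 → 5
r = 30: 38, 58 → 2
r = 32: 38, 58 → 2
r = 44: 58 → 1
r = 47: 58 → 1
r = 50: 58 → 1
Cross-inversions: 5 + 2 + 2 + 1 + 1 + 1 = 12

12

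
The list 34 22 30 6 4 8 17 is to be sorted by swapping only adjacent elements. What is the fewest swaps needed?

15

Minimum adjacent swaps = number of inversions (each swap of adjacent out-of-order elements removes one inversion and no swap can remove more).
Count inversions — for each element, later elements that are smaller:
34: 22, 30, 6, 4, 8, 17 → 6
22: 6, 4, 8, 17 → 4
30: 6, 4, 8, 17 → 4
6: 4 → 1
4: none → 0
8: none → 0
17: none → 0
Total inversions: 6 + 4 + 4 + 1 + 0 + 0 + 0 = 15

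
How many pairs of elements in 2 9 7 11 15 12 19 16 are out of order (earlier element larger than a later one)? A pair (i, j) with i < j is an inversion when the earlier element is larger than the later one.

3 out-of-order pairs

For each element, count later entries that are smaller:
2 → none → 0
9 → 7 → 1
7 → none → 0
11 → none → 0
15 → 12 → 1
12 → none → 0
19 → 16 → 1
16 → none → 0
Sum: 0 + 1 + 0 + 0 + 1 + 0 + 1 + 0 = 3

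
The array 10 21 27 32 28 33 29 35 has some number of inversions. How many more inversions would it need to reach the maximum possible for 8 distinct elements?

25

Maximum inversions for 8 distinct elements is C(8, 2) = 8·7/2 = 28.
Current inversions — for each element, count later smaller elements:
10: 0
21: 0
27: 0
32: 2
28: 0
33: 1
29: 0
35: 0
Current total: 0 + 0 + 0 + 2 + 0 + 1 + 0 + 0 = 3
Shortfall: 28 − 3 = 25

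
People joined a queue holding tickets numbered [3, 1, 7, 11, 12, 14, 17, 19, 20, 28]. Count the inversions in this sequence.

1 inversion

For each element, count later entries that are smaller:
3: 1
1: 0
7: 0
11: 0
12: 0
14: 0
17: 0
19: 0
20: 0
28: 0
Sum: 1 + 0 + 0 + 0 + 0 + 0 + 0 + 0 + 0 + 0 = 1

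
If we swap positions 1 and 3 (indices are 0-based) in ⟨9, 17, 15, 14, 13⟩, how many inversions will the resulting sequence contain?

There are 3 inversions.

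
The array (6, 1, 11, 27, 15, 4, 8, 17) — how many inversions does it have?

Out-of-order pairs: 10

For each element, count later entries that are smaller:
6 → 1, 4 → 2
1 → none → 0
11 → 4, 8 → 2
27 → 15, 4, 8, 17 → 4
15 → 4, 8 → 2
4 → none → 0
8 → none → 0
17 → none → 0
Sum: 2 + 0 + 2 + 4 + 2 + 0 + 0 + 0 = 10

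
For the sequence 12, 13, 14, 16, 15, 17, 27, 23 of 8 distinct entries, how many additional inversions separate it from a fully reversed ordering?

26 inversions short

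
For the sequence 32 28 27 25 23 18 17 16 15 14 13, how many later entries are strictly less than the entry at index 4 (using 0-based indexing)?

6

The element at index 4 is 23.
Elements after it: 18, 17, 16, 15, 14, 13
Those smaller than 23: 18, 17, 16, 15, 14, 13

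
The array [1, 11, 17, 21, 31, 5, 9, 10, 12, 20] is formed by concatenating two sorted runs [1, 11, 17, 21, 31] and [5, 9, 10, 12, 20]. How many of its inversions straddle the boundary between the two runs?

17 cross-inversions

For each element r of the right run, count left-run elements greater than r:
r = 5: 11, 17, 21, 31 → 4
r = 9: 11, 17, 21, 31 → 4
r = 10: 11, 17, 21, 31 → 4
r = 12: 17, 21, 31 → 3
r = 20: 21, 31 → 2
Cross-inversions: 4 + 4 + 4 + 3 + 2 = 17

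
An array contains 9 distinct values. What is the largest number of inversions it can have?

36

The maximum occurs when the array is in strictly decreasing order: every one of the C(9, 2) pairs is inverted.
C(9, 2) = 9·8/2 = 36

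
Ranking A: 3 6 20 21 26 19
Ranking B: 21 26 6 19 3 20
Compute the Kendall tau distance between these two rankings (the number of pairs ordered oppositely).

9 discordant pairs

Assign each item its position (1..6) in the first ordering, then rewrite the second ordering as that position sequence:
positions: 3→1, 6→2, 20→3, 21→4, 26→5, 19→6
second ordering as positions: [4, 5, 2, 6, 1, 3]
Discordant pairs = inversions in this position sequence.
4: 2, 1, 3 → 3
5: 2, 1, 3 → 3
2: 1 → 1
6: 1, 3 → 2
1: 0
3: 0
Total: 3 + 3 + 1 + 2 + 0 + 0 = 9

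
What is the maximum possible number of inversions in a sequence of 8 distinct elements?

There are 28 inversions.

The maximum occurs when the array is in strictly decreasing order: every one of the C(8, 2) pairs is inverted.
C(8, 2) = 8·7/2 = 28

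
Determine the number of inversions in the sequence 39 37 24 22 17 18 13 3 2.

There are 35 inversions.

Count, for each position, how many later elements it exceeds:
39 → 37, 24, 22, 17, 18, 13, 3, 2 → 8
37 → 24, 22, 17, 18, 13, 3, 2 → 7
24 → 22, 17, 18, 13, 3, 2 → 6
22 → 17, 18, 13, 3, 2 → 5
17 → 13, 3, 2 → 3
18 → 13, 3, 2 → 3
13 → 3, 2 → 2
3 → 2 → 1
2 → none → 0
Sum: 8 + 7 + 6 + 5 + 3 + 3 + 2 + 1 + 0 = 35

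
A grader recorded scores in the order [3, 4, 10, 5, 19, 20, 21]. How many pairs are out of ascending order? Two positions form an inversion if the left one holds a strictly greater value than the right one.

1

Count, for each position, how many later elements it exceeds:
3 → none → 0
4 → none → 0
10 → 5 → 1
5 → none → 0
19 → none → 0
20 → none → 0
21 → none → 0
Sum: 0 + 0 + 1 + 0 + 0 + 0 + 0 = 1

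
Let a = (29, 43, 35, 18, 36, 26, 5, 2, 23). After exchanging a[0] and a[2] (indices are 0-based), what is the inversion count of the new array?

28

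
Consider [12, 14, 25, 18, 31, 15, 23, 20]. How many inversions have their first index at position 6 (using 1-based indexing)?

0

The element at index 6 is 15.
Elements after it: 23, 20
None of them are smaller than 15.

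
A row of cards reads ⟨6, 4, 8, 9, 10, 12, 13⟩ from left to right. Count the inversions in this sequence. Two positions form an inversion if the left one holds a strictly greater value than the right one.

Out-of-order pairs: 1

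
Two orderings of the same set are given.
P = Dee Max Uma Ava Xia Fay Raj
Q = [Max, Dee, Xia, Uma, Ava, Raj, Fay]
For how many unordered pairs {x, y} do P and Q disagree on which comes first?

4 disagreeing pairs

Assign each item its position (1..7) in the first ordering, then rewrite the second ordering as that position sequence:
positions: Dee→1, Max→2, Uma→3, Ava→4, Xia→5, Fay→6, Raj→7
second ordering as positions: [2, 1, 5, 3, 4, 7, 6]
Discordant pairs = inversions in this position sequence.
2: 1 → 1
1: 0
5: 3, 4 → 2
3: 0
4: 0
7: 6 → 1
6: 0
Total: 1 + 0 + 2 + 0 + 0 + 1 + 0 = 4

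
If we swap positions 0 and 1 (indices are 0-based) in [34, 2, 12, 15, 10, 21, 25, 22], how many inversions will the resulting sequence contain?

Positions 0 and 1 hold 34 and 2; after swapping, the array is [2, 34, 12, 15, 10, 21, 25, 22].
Count, for each position, how many later elements it exceeds:
2 → none → 0
34 → 12, 15, 10, 21, 25, 22 → 6
12 → 10 → 1
15 → 10 → 1
10 → none → 0
21 → none → 0
25 → 22 → 1
22 → none → 0
Sum: 0 + 6 + 1 + 1 + 0 + 0 + 1 + 0 = 9

9 inversions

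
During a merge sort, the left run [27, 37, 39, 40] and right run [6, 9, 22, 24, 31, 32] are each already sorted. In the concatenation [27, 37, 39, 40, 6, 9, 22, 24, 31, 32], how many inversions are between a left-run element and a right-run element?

Take each right-half value and tally the left-half values above it:
r = 6: 27, 37, 39, 40 → 4
r = 9: 27, 37, 39, 40 → 4
r = 22: 27, 37, 39, 40 → 4
r = 24: 27, 37, 39, 40 → 4
r = 31: 37, 39, 40 → 3
r = 32: 37, 39, 40 → 3
Cross-inversions: 4 + 4 + 4 + 4 + 3 + 3 = 22

There are 22 cross-inversions.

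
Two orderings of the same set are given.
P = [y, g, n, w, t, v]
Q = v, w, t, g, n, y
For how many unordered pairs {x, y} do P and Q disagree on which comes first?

Assign each item its position (1..6) in the first ordering, then rewrite the second ordering as that position sequence:
positions: y→1, g→2, n→3, w→4, t→5, v→6
second ordering as positions: [6, 4, 5, 2, 3, 1]
Discordant pairs = inversions in this position sequence.
6: 4, 5, 2, 3, 1 → 5
4: 2, 3, 1 → 3
5: 2, 3, 1 → 3
2: 1 → 1
3: 1 → 1
1: 0
Total: 5 + 3 + 3 + 1 + 1 + 0 = 13

13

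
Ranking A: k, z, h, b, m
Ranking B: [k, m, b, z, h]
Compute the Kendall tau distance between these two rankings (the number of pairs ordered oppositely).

5

Assign each item its position (1..5) in the first ordering, then rewrite the second ordering as that position sequence:
positions: k→1, z→2, h→3, b→4, m→5
second ordering as positions: [1, 5, 4, 2, 3]
Discordant pairs = inversions in this position sequence.
1: 0
5: 4, 2, 3 → 3
4: 2, 3 → 2
2: 0
3: 0
Total: 0 + 3 + 2 + 0 + 0 = 5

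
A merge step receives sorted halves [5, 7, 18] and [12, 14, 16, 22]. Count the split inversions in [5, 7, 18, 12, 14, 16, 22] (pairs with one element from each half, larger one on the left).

For each element r of the right run, count left-run elements greater than r:
r = 12: 18 → 1
r = 14: 18 → 1
r = 16: 18 → 1
r = 22: none → 0
Cross-inversions: 1 + 1 + 1 + 0 = 3

Cross-inversions: 3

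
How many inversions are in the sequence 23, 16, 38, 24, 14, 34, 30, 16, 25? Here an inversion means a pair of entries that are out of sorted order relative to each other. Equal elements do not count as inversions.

17 out-of-order pairs

Count, for each position, how many later elements it exceeds:
23: 3
16: 1
38: 6
24: 2
14: 0
34: 3
30: 2
16: 0
25: 0
Sum: 3 + 1 + 6 + 2 + 0 + 3 + 2 + 0 + 0 = 17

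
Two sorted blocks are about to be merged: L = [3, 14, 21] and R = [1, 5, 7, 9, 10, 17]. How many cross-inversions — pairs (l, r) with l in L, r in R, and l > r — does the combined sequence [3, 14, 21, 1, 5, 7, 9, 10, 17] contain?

12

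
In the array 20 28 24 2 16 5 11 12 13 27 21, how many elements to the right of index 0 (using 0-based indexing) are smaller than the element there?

6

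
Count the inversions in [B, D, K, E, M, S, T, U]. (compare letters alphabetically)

1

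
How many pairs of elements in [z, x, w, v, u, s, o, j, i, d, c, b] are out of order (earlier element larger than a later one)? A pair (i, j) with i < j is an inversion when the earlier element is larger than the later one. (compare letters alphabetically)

Inversions: 66

Count, for each position, how many later elements it exceeds:
z → x, w, v, u, s, o, j, i, d, c, b → 11
x → w, v, u, s, o, j, i, d, c, b → 10
w → v, u, s, o, j, i, d, c, b → 9
v → u, s, o, j, i, d, c, b → 8
u → s, o, j, i, d, c, b → 7
s → o, j, i, d, c, b → 6
o → j, i, d, c, b → 5
j → i, d, c, b → 4
i → d, c, b → 3
d → c, b → 2
c → b → 1
b → none → 0
Sum: 11 + 10 + 9 + 8 + 7 + 6 + 5 + 4 + 3 + 2 + 1 + 0 = 66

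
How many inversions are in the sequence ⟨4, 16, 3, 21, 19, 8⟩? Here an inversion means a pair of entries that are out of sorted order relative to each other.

6

Listing every pair i<j with a[i]>a[j] (using 0-based positions):
(0,2): 4 > 3
(1,2): 16 > 3
(1,5): 16 > 8
(3,4): 21 > 19
(3,5): 21 > 8
(4,5): 19 > 8
That's 6 pairs.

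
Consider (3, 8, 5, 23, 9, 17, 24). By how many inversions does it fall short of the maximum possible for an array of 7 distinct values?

18 inversions short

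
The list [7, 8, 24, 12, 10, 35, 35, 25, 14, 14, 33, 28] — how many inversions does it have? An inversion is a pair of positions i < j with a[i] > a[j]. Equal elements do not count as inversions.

For each element, count later entries that are smaller:
7 → none → 0
8 → none → 0
24 → 12, 10, 14, 14 → 4
12 → 10 → 1
10 → none → 0
35 → 25, 14, 14, 33, 28 → 5
35 → 25, 14, 14, 33, 28 → 5
25 → 14, 14 → 2
14 → none → 0
14 → none → 0
33 → 28 → 1
28 → none → 0
Sum: 0 + 0 + 4 + 1 + 0 + 5 + 5 + 2 + 0 + 0 + 1 + 0 = 18

18 out-of-order pairs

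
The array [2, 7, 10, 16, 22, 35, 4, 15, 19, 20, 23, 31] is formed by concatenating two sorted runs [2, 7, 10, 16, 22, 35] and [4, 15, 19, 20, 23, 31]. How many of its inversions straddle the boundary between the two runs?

14

Take each right-half value and tally the left-half values above it:
r = 4: 7, 10, 16, 22, 35 → 5
r = 15: 16, 22, 35 → 3
r = 19: 22, 35 → 2
r = 20: 22, 35 → 2
r = 23: 35 → 1
r = 31: 35 → 1
Cross-inversions: 5 + 3 + 2 + 2 + 1 + 1 = 14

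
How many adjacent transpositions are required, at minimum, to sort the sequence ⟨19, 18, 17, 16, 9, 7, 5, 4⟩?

The minimum number of adjacent swaps to sort an array equals its inversion count, since every such swap removes exactly one inversion.
Count inversions — for each element, later elements that are smaller:
19: 18, 17, 16, 9, 7, 5, 4 → 7
18: 17, 16, 9, 7, 5, 4 → 6
17: 16, 9, 7, 5, 4 → 5
16: 9, 7, 5, 4 → 4
9: 7, 5, 4 → 3
7: 5, 4 → 2
5: 4 → 1
4: none → 0
Total inversions: 7 + 6 + 5 + 4 + 3 + 2 + 1 + 0 = 28

28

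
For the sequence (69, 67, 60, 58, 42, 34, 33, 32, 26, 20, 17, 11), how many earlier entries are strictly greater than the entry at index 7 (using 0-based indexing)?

7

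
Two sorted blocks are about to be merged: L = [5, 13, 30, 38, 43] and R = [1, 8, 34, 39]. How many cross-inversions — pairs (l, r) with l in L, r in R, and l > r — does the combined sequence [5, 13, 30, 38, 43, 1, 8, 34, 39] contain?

12 split inversions

Take each right-half value and tally the left-half values above it:
r = 1: 5, 13, 30, 38, 43 → 5
r = 8: 13, 30, 38, 43 → 4
r = 34: 38, 43 → 2
r = 39: 43 → 1
Cross-inversions: 5 + 4 + 2 + 1 = 12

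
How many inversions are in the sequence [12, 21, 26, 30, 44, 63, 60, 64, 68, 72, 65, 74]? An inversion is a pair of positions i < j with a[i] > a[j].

Element-by-element contributions:
12: 0
21: 0
26: 0
30: 0
44: 0
63: 1
60: 0
64: 0
68: 1
72: 1
65: 0
74: 0
Sum: 0 + 0 + 0 + 0 + 0 + 1 + 0 + 0 + 1 + 1 + 0 + 0 = 3

3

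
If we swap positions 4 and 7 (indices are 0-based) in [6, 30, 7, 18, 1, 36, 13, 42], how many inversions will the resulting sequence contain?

14

Positions 4 and 7 hold 1 and 42; after swapping, the array is [6, 30, 7, 18, 42, 36, 13, 1].
Sweep left to right; for each value list the smaller values that follow it:
6 → 1 → 1
30 → 7, 18, 13, 1 → 4
7 → 1 → 1
18 → 13, 1 → 2
42 → 36, 13, 1 → 3
36 → 13, 1 → 2
13 → 1 → 1
1 → none → 0
Sum: 1 + 4 + 1 + 2 + 3 + 2 + 1 + 0 = 14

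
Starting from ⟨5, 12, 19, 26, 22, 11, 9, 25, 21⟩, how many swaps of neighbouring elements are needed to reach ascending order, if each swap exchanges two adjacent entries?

14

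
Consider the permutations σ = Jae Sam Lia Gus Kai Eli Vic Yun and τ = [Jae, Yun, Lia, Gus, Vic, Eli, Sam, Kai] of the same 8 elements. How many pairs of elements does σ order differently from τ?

Assign each item its position (1..8) in the first ordering, then rewrite the second ordering as that position sequence:
positions: Jae→1, Sam→2, Lia→3, Gus→4, Kai→5, Eli→6, Vic→7, Yun→8
second ordering as positions: [1, 8, 3, 4, 7, 6, 2, 5]
Discordant pairs = inversions in this position sequence.
1: 0
8: 3, 4, 7, 6, 2, 5 → 6
3: 2 → 1
4: 2 → 1
7: 6, 2, 5 → 3
6: 2, 5 → 2
2: 0
5: 0
Total: 0 + 6 + 1 + 1 + 3 + 2 + 0 + 0 = 13

13 discordant pairs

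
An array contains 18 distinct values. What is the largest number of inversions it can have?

153 inversions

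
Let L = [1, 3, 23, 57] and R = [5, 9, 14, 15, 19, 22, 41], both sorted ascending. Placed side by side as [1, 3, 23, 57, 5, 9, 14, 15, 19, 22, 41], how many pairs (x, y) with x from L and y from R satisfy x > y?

13

Count, for every r in R, how many entries of L exceed r:
r = 5: 23, 57 → 2
r = 9: 23, 57 → 2
r = 14: 23, 57 → 2
r = 15: 23, 57 → 2
r = 19: 23, 57 → 2
r = 22: 23, 57 → 2
r = 41: 57 → 1
Cross-inversions: 2 + 2 + 2 + 2 + 2 + 2 + 1 = 13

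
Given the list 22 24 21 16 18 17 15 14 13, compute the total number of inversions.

There are 33 inversions.

Element-by-element contributions:
22 → 21, 16, 18, 17, 15, 14, 13 → 7
24 → 21, 16, 18, 17, 15, 14, 13 → 7
21 → 16, 18, 17, 15, 14, 13 → 6
16 → 15, 14, 13 → 3
18 → 17, 15, 14, 13 → 4
17 → 15, 14, 13 → 3
15 → 14, 13 → 2
14 → 13 → 1
13 → none → 0
Sum: 7 + 7 + 6 + 3 + 4 + 3 + 2 + 1 + 0 = 33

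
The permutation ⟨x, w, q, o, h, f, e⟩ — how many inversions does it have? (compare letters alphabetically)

21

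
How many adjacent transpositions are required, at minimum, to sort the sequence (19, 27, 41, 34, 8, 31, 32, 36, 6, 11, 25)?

31 swaps

Each adjacent swap fixes exactly one inversion, so the minimum swap count equals the number of inversions.
Count inversions — for each element, later elements that are smaller:
19: 8, 6, 11 → 3
27: 8, 6, 11, 25 → 4
41: 34, 8, 31, 32, 36, 6, 11, 25 → 8
34: 8, 31, 32, 6, 11, 25 → 6
8: 6 → 1
31: 6, 11, 25 → 3
32: 6, 11, 25 → 3
36: 6, 11, 25 → 3
6: none → 0
11: none → 0
25: none → 0
Total inversions: 3 + 4 + 8 + 6 + 1 + 3 + 3 + 3 + 0 + 0 + 0 = 31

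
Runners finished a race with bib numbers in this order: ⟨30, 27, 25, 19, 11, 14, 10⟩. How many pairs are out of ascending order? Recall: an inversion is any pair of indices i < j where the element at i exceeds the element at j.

20

Count, for each position, how many later elements it exceeds:
30: 6
27: 5
25: 4
19: 3
11: 1
14: 1
10: 0
Sum: 6 + 5 + 4 + 3 + 1 + 1 + 0 = 20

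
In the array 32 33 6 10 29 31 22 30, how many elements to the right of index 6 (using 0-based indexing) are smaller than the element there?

0

The element at index 6 is 22.
Elements after it: 30
None of them are smaller than 22.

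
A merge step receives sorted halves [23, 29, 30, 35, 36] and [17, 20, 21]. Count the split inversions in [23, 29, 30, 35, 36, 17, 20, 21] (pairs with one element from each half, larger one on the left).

Cross-inversions: 15

Take each right-half value and tally the left-half values above it:
r = 17: 23, 29, 30, 35, 36 → 5
r = 20: 23, 29, 30, 35, 36 → 5
r = 21: 23, 29, 30, 35, 36 → 5
Cross-inversions: 5 + 5 + 5 = 15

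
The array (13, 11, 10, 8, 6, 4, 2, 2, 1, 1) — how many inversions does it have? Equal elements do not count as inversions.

For each element, count later entries that are smaller:
13 → 11, 10, 8, 6, 4, 2, 2, 1, 1 → 9
11 → 10, 8, 6, 4, 2, 2, 1, 1 → 8
10 → 8, 6, 4, 2, 2, 1, 1 → 7
8 → 6, 4, 2, 2, 1, 1 → 6
6 → 4, 2, 2, 1, 1 → 5
4 → 2, 2, 1, 1 → 4
2 → 1, 1 → 2
2 → 1, 1 → 2
1 → none → 0
1 → none → 0
Sum: 9 + 8 + 7 + 6 + 5 + 4 + 2 + 2 + 0 + 0 = 43

43 inversions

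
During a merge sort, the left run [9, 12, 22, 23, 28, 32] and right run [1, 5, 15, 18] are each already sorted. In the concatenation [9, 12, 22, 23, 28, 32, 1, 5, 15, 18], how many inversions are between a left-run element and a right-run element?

Split inversions: 20

For each element r of the right run, count left-run elements greater than r:
r = 1: 9, 12, 22, 23, 28, 32 → 6
r = 5: 9, 12, 22, 23, 28, 32 → 6
r = 15: 22, 23, 28, 32 → 4
r = 18: 22, 23, 28, 32 → 4
Cross-inversions: 6 + 6 + 4 + 4 = 20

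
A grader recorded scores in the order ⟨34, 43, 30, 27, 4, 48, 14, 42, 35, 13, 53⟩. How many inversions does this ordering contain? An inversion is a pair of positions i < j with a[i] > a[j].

27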